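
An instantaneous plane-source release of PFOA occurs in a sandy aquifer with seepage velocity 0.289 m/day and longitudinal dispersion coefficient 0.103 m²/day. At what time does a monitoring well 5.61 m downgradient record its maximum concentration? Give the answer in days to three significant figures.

For the 1D instantaneous-source solution, setting ∂C/∂t = 0 at fixed x gives v²t² + 2Dt − x² = 0, so t = (√(D² + v²x²) − D)/v².
√(D² + v²x²) = √(0.103² + 0.289² × 5.61²) = 1.625; v² = 0.083521.
t = (1.625 − 0.103)/0.083521 = 18.2 days (vs. the pure-advection estimate x/v = 19.4 d).

18.2 days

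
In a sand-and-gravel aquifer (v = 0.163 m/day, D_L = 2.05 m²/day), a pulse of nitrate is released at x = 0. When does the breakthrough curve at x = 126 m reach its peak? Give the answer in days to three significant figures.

For the 1D instantaneous-source solution, setting ∂C/∂t = 0 at fixed x gives v²t² + 2Dt − x² = 0, so t = (√(D² + v²x²) − D)/v².
√(D² + v²x²) = √(2.05² + 0.163² × 126²) = 20.64; v² = 0.026569.
t = (20.64 − 2.05)/0.026569 = 700 days (vs. the pure-advection estimate x/v = 773 d).

700 days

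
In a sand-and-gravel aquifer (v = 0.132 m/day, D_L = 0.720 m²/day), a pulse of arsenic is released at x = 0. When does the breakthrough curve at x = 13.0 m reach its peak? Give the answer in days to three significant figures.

65.5 days

For the 1D instantaneous-source solution, setting ∂C/∂t = 0 at fixed x gives v²t² + 2Dt − x² = 0, so t = (√(D² + v²x²) − D)/v².
√(D² + v²x²) = √(0.720² + 0.132² × 13.0²) = 1.861; v² = 0.017424.
t = (1.861 − 0.720)/0.017424 = 65.5 days (vs. the pure-advection estimate x/v = 98.5 d).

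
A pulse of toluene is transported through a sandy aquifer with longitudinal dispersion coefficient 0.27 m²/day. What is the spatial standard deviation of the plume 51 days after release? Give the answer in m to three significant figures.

5.25 m

Dispersive spreading gives a Gaussian with σ² = 2Dt; advection only shifts the center.
σ = √(2 × 0.27 × 51) = 5.25 m.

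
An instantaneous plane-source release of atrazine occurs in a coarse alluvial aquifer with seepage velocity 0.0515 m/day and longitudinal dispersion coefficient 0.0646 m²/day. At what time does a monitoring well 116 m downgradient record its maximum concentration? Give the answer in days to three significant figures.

2230 days

For the 1D instantaneous-source solution, setting ∂C/∂t = 0 at fixed x gives v²t² + 2Dt − x² = 0, so t = (√(D² + v²x²) − D)/v².
√(D² + v²x²) = √(0.0646² + 0.0515² × 116²) = 5.974; v² = 0.00265225.
t = (5.974 − 0.0646)/0.00265225 = 2230 days (vs. the pure-advection estimate x/v = 2250 d).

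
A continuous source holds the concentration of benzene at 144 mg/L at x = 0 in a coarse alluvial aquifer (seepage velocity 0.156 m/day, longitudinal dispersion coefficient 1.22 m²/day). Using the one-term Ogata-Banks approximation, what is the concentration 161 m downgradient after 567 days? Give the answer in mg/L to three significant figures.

3.68 mg/L

For a continuous step input, C/C₀ ≈ ½·erfc((x−vt)/(2√(Dt))).
vt = 0.156 × 567 = 88.452 m and 2√(Dt) = 2√(1.22 × 567) = 52.60 m.
Argument (x−vt)/(2√(Dt)) = (161 − 88.452)/52.60 = 1.379; ½·erfc(1.379) = 0.02558.
C = 144 × 0.02558 = 3.68 mg/L.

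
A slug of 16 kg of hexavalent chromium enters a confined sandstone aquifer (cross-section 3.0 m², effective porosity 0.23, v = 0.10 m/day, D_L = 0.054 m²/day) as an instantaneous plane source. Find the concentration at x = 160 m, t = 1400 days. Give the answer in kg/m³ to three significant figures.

For an instantaneous plane source, C(x,t) = M/(n_e·A·√(4πDt)) · exp(−(x−vt)²/(4Dt)), with n_e·A the pore (flow) area.
Plume center vt = 0.10 × 1400 = 140 m, so the well at 160 m is 20 m downgradient of the peak.
√(4πDt) = 30.82 m, giving peak height M/(n_e·A·√(4πDt)) = 16/(0.23 × 3.0 × 30.82) = 0.7524 kg/m³.
(x−vt)²/(4Dt) = (20)²/(4 × 0.054 × 1400) = 1.323; exp(−1.323) = 0.2663.
C = 0.7524 × 0.2663 = 0.200 kg/m³.

0.200 kg/m³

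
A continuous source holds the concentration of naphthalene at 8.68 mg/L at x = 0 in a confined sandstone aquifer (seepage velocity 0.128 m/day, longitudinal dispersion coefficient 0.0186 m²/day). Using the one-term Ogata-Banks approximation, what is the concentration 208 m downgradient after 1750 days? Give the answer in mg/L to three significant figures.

8.47 mg/L

For a continuous step input, C/C₀ ≈ ½·erfc((x−vt)/(2√(Dt))).
vt = 0.128 × 1750 = 224 m and 2√(Dt) = 2√(0.0186 × 1750) = 11.41 m.
Argument (x−vt)/(2√(Dt)) = (208 − 224)/11.41 = -1.402; ½·erfc(-1.402) = 0.9763.
C = 8.68 × 0.9763 = 8.47 mg/L.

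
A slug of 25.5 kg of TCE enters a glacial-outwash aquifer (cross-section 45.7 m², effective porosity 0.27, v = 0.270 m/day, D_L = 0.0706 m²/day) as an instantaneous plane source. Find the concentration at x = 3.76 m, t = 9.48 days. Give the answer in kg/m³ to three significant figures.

0.416 kg/m³

For an instantaneous plane source, C(x,t) = M/(n_e·A·√(4πDt)) · exp(−(x−vt)²/(4Dt)), with n_e·A the pore (flow) area.
Plume center vt = 0.270 × 9.48 = 2.5596 m, so the well at 3.76 m is 1.2004 m downgradient of the peak.
√(4πDt) = 2.900 m, giving peak height M/(n_e·A·√(4πDt)) = 25.5/(0.27 × 45.7 × 2.900) = 0.7126 kg/m³.
(x−vt)²/(4Dt) = (1.2004)²/(4 × 0.0706 × 9.48) = 0.5382; exp(−0.5382) = 0.5838.
C = 0.7126 × 0.5838 = 0.416 kg/m³.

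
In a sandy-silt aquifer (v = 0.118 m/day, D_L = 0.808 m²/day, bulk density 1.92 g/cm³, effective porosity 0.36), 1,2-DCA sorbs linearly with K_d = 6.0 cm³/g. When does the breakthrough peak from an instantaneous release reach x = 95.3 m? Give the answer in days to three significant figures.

24800 days

Retardation factor R = 1 + ρ_b·K_d/n = 1 + 1.92 × 6.0/0.36 = 33.00.
Sorption retards both mechanisms: v_R = v/R = 0.003576 m/day, D_R = D/R = 0.02448 m²/day.
Peak time from v_R²t² + 2D_R t − x² = 0: t = (√(D_R² + v_R²x²) − D_R)/v_R².
√(D_R² + v_R²x²) = √(0.02448² + 0.003576² × 95.3²) = 0.3417; v_R² = 1.279e-05.
t = (0.3417 − 0.02448)/1.279e-05 = 24800 days.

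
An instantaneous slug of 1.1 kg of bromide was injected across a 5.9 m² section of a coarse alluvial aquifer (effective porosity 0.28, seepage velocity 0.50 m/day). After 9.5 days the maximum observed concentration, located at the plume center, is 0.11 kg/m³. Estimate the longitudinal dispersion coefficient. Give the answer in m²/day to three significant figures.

0.307 m²/day

At the plume center C_max = M/(n_e·A·√(4πDt)), so D = M²/(4πt·(n_e·A·C_max)²).
n_e·A·C_max = 0.28 × 5.9 × 0.11 = 0.1817 kg/m.
D = 1.1²/(4π × 9.5 × 0.1817²) = 0.307 m²/day.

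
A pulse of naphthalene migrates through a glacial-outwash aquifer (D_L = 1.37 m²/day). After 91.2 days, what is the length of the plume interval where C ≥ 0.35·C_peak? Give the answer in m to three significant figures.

The plume is Gaussian with σ = √(2Dt) = √(2 × 1.37 × 91.2) = 15.81 m.
C/C_peak = exp(−Δx²/(2σ²)) = 0.35 ⇒ Δx = σ·√(−2 ln 0.35) = 15.81 × 1.449 = 22.91 m.
Width = 2Δx = 45.8 m.

45.8 m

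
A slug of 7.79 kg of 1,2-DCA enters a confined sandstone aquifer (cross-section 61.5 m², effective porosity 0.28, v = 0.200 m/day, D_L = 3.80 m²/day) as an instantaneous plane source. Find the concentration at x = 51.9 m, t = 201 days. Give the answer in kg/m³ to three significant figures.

For an instantaneous plane source, C(x,t) = M/(n_e·A·√(4πDt)) · exp(−(x−vt)²/(4Dt)), with n_e·A the pore (flow) area.
Plume center vt = 0.200 × 201 = 40.2 m, so the well at 51.9 m is 11.7 m downgradient of the peak.
√(4πDt) = 97.97 m, giving peak height M/(n_e·A·√(4πDt)) = 7.79/(0.28 × 61.5 × 97.97) = 0.004618 kg/m³.
(x−vt)²/(4Dt) = (11.7)²/(4 × 3.80 × 201) = 0.04481; exp(−0.04481) = 0.9562.
C = 0.004618 × 0.9562 = 0.00442 kg/m³.

0.00442 kg/m³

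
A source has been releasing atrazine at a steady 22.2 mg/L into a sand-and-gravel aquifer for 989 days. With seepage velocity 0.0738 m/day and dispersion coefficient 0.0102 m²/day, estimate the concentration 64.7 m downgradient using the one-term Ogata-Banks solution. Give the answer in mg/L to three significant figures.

21.5 mg/L

For a continuous step input, C/C₀ ≈ ½·erfc((x−vt)/(2√(Dt))).
vt = 0.0738 × 989 = 72.9882 m and 2√(Dt) = 2√(0.0102 × 989) = 6.352 m.
Argument (x−vt)/(2√(Dt)) = (64.7 − 72.9882)/6.352 = -1.305; ½·erfc(-1.305) = 0.9675.
C = 22.2 × 0.9675 = 21.5 mg/L.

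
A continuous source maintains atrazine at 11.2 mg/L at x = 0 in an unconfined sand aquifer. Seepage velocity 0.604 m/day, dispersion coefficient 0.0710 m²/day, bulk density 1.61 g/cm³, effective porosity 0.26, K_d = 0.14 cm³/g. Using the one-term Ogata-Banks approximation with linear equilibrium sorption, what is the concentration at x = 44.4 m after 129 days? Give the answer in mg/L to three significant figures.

2.21 mg/L

Retardation factor R = 1 + ρ_b·K_d/n = 1 + 1.61 × 0.14/0.26 = 1.867.
Sorption retards both mechanisms: v_R = v/R = 0.3235 m/day, D_R = D/R = 0.03803 m²/day.
v_R·t = 0.3235 × 129 = 41.7315 m; 2√(D_R t) = 4.430 m; argument = (44.4 − 41.7315)/4.430 = 0.6024.
C = C₀ × ½·erfc(0.6024) = 11.2 × 0.1971 = 2.21 mg/L.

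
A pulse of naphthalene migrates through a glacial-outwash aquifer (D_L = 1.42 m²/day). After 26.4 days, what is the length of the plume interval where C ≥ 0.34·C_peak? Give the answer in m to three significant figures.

25.4 m

The plume is Gaussian with σ = √(2Dt) = √(2 × 1.42 × 26.4) = 8.659 m.
C/C_peak = exp(−Δx²/(2σ²)) = 0.34 ⇒ Δx = σ·√(−2 ln 0.34) = 8.659 × 1.469 = 12.72 m.
Width = 2Δx = 25.4 m.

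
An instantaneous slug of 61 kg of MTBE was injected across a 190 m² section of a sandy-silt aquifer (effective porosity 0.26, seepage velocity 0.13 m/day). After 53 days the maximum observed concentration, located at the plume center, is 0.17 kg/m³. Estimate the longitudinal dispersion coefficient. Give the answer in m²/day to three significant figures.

0.0792 m²/day

At the plume center C_max = M/(n_e·A·√(4πDt)), so D = M²/(4πt·(n_e·A·C_max)²).
n_e·A·C_max = 0.26 × 190 × 0.17 = 8.398 kg/m.
D = 61²/(4π × 53 × 8.398²) = 0.0792 m²/day.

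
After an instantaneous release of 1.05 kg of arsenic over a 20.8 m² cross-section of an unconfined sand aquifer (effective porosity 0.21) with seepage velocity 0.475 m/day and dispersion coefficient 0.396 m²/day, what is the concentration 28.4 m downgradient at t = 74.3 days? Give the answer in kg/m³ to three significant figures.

For an instantaneous plane source, C(x,t) = M/(n_e·A·√(4πDt)) · exp(−(x−vt)²/(4Dt)), with n_e·A the pore (flow) area.
Plume center vt = 0.475 × 74.3 = 35.2925 m, so the well at 28.4 m is 6.8925 m upgradient of the peak.
√(4πDt) = 19.23 m, giving peak height M/(n_e·A·√(4πDt)) = 1.05/(0.21 × 20.8 × 19.23) = 0.01250 kg/m³.
(x−vt)²/(4Dt) = (-6.8925)²/(4 × 0.396 × 74.3) = 0.4037; exp(−0.4037) = 0.6678.
C = 0.01250 × 0.6678 = 0.00835 kg/m³.

0.00835 kg/m³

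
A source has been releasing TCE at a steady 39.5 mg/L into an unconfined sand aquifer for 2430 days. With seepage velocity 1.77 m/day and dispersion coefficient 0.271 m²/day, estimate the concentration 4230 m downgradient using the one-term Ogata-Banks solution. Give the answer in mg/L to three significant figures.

For a continuous step input, C/C₀ ≈ ½·erfc((x−vt)/(2√(Dt))).
vt = 1.77 × 2430 = 4301.1 m and 2√(Dt) = 2√(0.271 × 2430) = 51.32 m.
Argument (x−vt)/(2√(Dt)) = (4230 − 4301.1)/51.32 = -1.385; ½·erfc(-1.385) = 0.9749.
C = 39.5 × 0.9749 = 38.5 mg/L.

38.5 mg/L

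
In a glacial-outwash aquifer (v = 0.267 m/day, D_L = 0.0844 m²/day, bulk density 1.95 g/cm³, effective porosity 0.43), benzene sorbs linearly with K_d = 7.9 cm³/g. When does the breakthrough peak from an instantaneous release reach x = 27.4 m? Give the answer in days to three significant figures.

3740 days

Retardation factor R = 1 + ρ_b·K_d/n = 1 + 1.95 × 7.9/0.43 = 36.83.
Sorption retards both mechanisms: v_R = v/R = 0.007250 m/day, D_R = D/R = 0.002292 m²/day.
Peak time from v_R²t² + 2D_R t − x² = 0: t = (√(D_R² + v_R²x²) − D_R)/v_R².
√(D_R² + v_R²x²) = √(0.002292² + 0.007250² × 27.4²) = 0.1987; v_R² = 5.256e-05.
t = (0.1987 − 0.002292)/5.256e-05 = 3740 days.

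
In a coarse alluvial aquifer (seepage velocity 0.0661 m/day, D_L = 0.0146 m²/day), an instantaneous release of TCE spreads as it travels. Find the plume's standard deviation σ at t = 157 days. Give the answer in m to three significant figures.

2.14 m

Dispersive spreading gives a Gaussian with σ² = 2Dt; advection only shifts the center.
σ = √(2 × 0.0146 × 157) = 2.14 m.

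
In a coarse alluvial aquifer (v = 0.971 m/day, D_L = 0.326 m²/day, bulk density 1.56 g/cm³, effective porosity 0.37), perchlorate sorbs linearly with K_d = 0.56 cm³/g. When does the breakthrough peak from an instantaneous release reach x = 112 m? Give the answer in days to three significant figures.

387 days

Retardation factor R = 1 + ρ_b·K_d/n = 1 + 1.56 × 0.56/0.37 = 3.361.
Sorption retards both mechanisms: v_R = v/R = 0.2889 m/day, D_R = D/R = 0.09699 m²/day.
Peak time from v_R²t² + 2D_R t − x² = 0: t = (√(D_R² + v_R²x²) − D_R)/v_R².
√(D_R² + v_R²x²) = √(0.09699² + 0.2889² × 112²) = 32.36; v_R² = 0.08346.
t = (32.36 − 0.09699)/0.08346 = 387 days.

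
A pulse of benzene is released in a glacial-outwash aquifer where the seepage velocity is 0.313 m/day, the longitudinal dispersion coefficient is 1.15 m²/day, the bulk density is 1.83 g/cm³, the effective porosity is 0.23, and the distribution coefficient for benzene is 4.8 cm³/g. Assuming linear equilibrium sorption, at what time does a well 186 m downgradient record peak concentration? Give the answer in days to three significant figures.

Retardation factor R = 1 + ρ_b·K_d/n = 1 + 1.83 × 4.8/0.23 = 39.19.
Sorption retards both mechanisms: v_R = v/R = 0.007987 m/day, D_R = D/R = 0.02934 m²/day.
Peak time from v_R²t² + 2D_R t − x² = 0: t = (√(D_R² + v_R²x²) − D_R)/v_R².
√(D_R² + v_R²x²) = √(0.02934² + 0.007987² × 186²) = 1.486; v_R² = 6.379e-05.
t = (1.486 − 0.02934)/6.379e-05 = 22800 days.

22800 days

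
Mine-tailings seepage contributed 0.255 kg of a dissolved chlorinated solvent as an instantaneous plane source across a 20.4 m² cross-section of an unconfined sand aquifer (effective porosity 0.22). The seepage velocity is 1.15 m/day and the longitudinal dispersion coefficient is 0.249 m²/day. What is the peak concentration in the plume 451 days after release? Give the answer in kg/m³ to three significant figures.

0.00151 kg/m³

The peak of an instantaneous 1D plume sits at x = vt; there the Gaussian factor is 1 and C_max = M/(n_e·A·√(4πDt)), where n_e·A is the pore area the mass is dissolved in.
√(4πDt) = √(4π × 0.249 × 451) = 37.57 m, so C_max = 0.255/(0.22 × 20.4 × 37.57) = 0.00151 kg/m³.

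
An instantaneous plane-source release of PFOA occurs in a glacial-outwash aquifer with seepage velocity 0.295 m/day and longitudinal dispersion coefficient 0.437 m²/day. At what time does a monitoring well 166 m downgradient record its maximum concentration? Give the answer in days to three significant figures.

For the 1D instantaneous-source solution, setting ∂C/∂t = 0 at fixed x gives v²t² + 2Dt − x² = 0, so t = (√(D² + v²x²) − D)/v².
√(D² + v²x²) = √(0.437² + 0.295² × 166²) = 48.97; v² = 0.087025.
t = (48.97 − 0.437)/0.087025 = 558 days (vs. the pure-advection estimate x/v = 563 d).

558 days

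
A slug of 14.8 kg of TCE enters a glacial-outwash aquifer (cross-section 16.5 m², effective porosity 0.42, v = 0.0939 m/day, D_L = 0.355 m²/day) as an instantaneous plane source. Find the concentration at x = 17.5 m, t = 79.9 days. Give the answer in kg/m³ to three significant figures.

For an instantaneous plane source, C(x,t) = M/(n_e·A·√(4πDt)) · exp(−(x−vt)²/(4Dt)), with n_e·A the pore (flow) area.
Plume center vt = 0.0939 × 79.9 = 7.50261 m, so the well at 17.5 m is 9.99739 m downgradient of the peak.
√(4πDt) = 18.88 m, giving peak height M/(n_e·A·√(4πDt)) = 14.8/(0.42 × 16.5 × 18.88) = 0.1131 kg/m³.
(x−vt)²/(4Dt) = (9.99739)²/(4 × 0.355 × 79.9) = 0.8809; exp(−0.8809) = 0.4144.
C = 0.1131 × 0.4144 = 0.0469 kg/m³.

0.0469 kg/m³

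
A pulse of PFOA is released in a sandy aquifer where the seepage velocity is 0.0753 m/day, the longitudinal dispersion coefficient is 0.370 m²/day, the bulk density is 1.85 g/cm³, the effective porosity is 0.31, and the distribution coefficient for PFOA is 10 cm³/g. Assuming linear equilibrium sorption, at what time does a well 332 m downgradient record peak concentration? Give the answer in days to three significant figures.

Retardation factor R = 1 + ρ_b·K_d/n = 1 + 1.85 × 10/0.31 = 60.68.
Sorption retards both mechanisms: v_R = v/R = 0.001241 m/day, D_R = D/R = 0.006098 m²/day.
Peak time from v_R²t² + 2D_R t − x² = 0: t = (√(D_R² + v_R²x²) − D_R)/v_R².
√(D_R² + v_R²x²) = √(0.006098² + 0.001241² × 332²) = 0.4121; v_R² = 1.540e-06.
t = (0.4121 − 0.006098)/1.540e-06 = 264000 days.

264000 days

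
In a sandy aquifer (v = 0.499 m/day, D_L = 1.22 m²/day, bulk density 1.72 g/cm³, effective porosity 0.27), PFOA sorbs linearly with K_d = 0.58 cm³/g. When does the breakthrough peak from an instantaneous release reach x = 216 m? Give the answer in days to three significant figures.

Retardation factor R = 1 + ρ_b·K_d/n = 1 + 1.72 × 0.58/0.27 = 4.695.
Sorption retards both mechanisms: v_R = v/R = 0.1063 m/day, D_R = D/R = 0.2599 m²/day.
Peak time from v_R²t² + 2D_R t − x² = 0: t = (√(D_R² + v_R²x²) − D_R)/v_R².
√(D_R² + v_R²x²) = √(0.2599² + 0.1063² × 216²) = 22.96; v_R² = 0.01130.
t = (22.96 − 0.2599)/0.01130 = 2010 days.

2010 days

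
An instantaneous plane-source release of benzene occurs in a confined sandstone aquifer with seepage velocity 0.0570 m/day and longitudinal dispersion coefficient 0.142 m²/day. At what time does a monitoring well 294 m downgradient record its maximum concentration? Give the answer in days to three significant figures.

For the 1D instantaneous-source solution, setting ∂C/∂t = 0 at fixed x gives v²t² + 2Dt − x² = 0, so t = (√(D² + v²x²) − D)/v².
√(D² + v²x²) = √(0.142² + 0.0570² × 294²) = 16.76; v² = 0.003249.
t = (16.76 − 0.142)/0.003249 = 5110 days (vs. the pure-advection estimate x/v = 5160 d).

5110 days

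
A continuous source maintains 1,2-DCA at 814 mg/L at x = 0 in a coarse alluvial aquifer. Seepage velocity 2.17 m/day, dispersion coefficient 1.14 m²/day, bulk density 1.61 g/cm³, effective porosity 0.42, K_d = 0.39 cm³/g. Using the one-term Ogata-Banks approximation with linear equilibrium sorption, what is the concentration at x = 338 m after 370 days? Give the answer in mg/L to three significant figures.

Retardation factor R = 1 + ρ_b·K_d/n = 1 + 1.61 × 0.39/0.42 = 2.495.
Sorption retards both mechanisms: v_R = v/R = 0.8697 m/day, D_R = D/R = 0.4569 m²/day.
v_R·t = 0.8697 × 370 = 321.789 m; 2√(D_R t) = 26.00 m; argument = (338 − 321.789)/26.00 = 0.6235.
C = C₀ × ½·erfc(0.6235) = 814 × 0.1890 = 154 mg/L.

154 mg/L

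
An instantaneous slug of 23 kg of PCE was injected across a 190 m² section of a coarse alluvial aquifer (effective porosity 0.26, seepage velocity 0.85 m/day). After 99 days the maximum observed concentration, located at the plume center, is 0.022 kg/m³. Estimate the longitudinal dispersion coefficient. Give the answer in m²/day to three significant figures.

0.360 m²/day

At the plume center C_max = M/(n_e·A·√(4πDt)), so D = M²/(4πt·(n_e·A·C_max)²).
n_e·A·C_max = 0.26 × 190 × 0.022 = 1.087 kg/m.
D = 23²/(4π × 99 × 1.087²) = 0.360 m²/day.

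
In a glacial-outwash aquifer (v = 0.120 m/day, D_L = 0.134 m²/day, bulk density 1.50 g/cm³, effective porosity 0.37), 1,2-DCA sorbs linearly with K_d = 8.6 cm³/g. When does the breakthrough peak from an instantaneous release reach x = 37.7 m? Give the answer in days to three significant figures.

10900 days

Retardation factor R = 1 + ρ_b·K_d/n = 1 + 1.50 × 8.6/0.37 = 35.86.
Sorption retards both mechanisms: v_R = v/R = 0.003346 m/day, D_R = D/R = 0.003737 m²/day.
Peak time from v_R²t² + 2D_R t − x² = 0: t = (√(D_R² + v_R²x²) − D_R)/v_R².
√(D_R² + v_R²x²) = √(0.003737² + 0.003346² × 37.7²) = 0.1262; v_R² = 1.120e-05.
t = (0.1262 − 0.003737)/1.120e-05 = 10900 days.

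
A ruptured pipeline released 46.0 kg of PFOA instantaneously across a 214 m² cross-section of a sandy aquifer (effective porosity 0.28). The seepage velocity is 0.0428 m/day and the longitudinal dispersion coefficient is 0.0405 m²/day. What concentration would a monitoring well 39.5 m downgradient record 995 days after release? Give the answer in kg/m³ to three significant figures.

For an instantaneous plane source, C(x,t) = M/(n_e·A·√(4πDt)) · exp(−(x−vt)²/(4Dt)), with n_e·A the pore (flow) area.
Plume center vt = 0.0428 × 995 = 42.586 m, so the well at 39.5 m is 3.086 m upgradient of the peak.
√(4πDt) = 22.50 m, giving peak height M/(n_e·A·√(4πDt)) = 46.0/(0.28 × 214 × 22.50) = 0.03412 kg/m³.
(x−vt)²/(4Dt) = (-3.086)²/(4 × 0.0405 × 995) = 0.05908; exp(−0.05908) = 0.9426.
C = 0.03412 × 0.9426 = 0.0322 kg/m³.

0.0322 kg/m³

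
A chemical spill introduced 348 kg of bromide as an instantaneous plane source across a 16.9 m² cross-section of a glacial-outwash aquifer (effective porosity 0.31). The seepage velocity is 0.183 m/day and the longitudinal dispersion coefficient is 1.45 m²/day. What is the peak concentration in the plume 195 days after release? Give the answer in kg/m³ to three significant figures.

The peak of an instantaneous 1D plume sits at x = vt; there the Gaussian factor is 1 and C_max = M/(n_e·A·√(4πDt)), where n_e·A is the pore area the mass is dissolved in.
√(4πDt) = √(4π × 1.45 × 195) = 59.61 m, so C_max = 348/(0.31 × 16.9 × 59.61) = 1.11 kg/m³.

1.11 kg/m³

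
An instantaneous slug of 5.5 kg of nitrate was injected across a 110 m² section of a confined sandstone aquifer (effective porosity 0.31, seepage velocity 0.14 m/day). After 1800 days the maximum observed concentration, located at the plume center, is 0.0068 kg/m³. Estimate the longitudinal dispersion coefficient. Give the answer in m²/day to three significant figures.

At the plume center C_max = M/(n_e·A·√(4πDt)), so D = M²/(4πt·(n_e·A·C_max)²).
n_e·A·C_max = 0.31 × 110 × 0.0068 = 0.2319 kg/m.
D = 5.5²/(4π × 1800 × 0.2319²) = 0.0249 m²/day.

0.0249 m²/day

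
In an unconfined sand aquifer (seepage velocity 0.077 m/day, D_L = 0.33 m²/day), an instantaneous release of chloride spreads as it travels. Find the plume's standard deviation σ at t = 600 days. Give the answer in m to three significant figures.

Dispersive spreading gives a Gaussian with σ² = 2Dt; advection only shifts the center.
σ = √(2 × 0.33 × 600) = 19.9 m.

19.9 m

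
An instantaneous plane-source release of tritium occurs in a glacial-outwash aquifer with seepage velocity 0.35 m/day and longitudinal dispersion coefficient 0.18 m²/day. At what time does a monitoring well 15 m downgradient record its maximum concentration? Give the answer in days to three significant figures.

41.4 days

For the 1D instantaneous-source solution, setting ∂C/∂t = 0 at fixed x gives v²t² + 2Dt − x² = 0, so t = (√(D² + v²x²) − D)/v².
√(D² + v²x²) = √(0.18² + 0.35² × 15²) = 5.253; v² = 0.1225.
t = (5.253 − 0.18)/0.1225 = 41.4 days (vs. the pure-advection estimate x/v = 42.9 d).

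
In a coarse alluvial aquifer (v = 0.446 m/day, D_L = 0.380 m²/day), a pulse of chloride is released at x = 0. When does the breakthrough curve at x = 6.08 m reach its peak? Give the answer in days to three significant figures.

11.9 days

For the 1D instantaneous-source solution, setting ∂C/∂t = 0 at fixed x gives v²t² + 2Dt − x² = 0, so t = (√(D² + v²x²) − D)/v².
√(D² + v²x²) = √(0.380² + 0.446² × 6.08²) = 2.738; v² = 0.198916.
t = (2.738 − 0.380)/0.198916 = 11.9 days (vs. the pure-advection estimate x/v = 13.6 d).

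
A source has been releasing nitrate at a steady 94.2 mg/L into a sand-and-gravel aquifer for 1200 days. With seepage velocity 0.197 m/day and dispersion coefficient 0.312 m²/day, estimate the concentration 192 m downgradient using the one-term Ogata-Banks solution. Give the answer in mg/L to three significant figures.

For a continuous step input, C/C₀ ≈ ½·erfc((x−vt)/(2√(Dt))).
vt = 0.197 × 1200 = 236.4 m and 2√(Dt) = 2√(0.312 × 1200) = 38.70 m.
Argument (x−vt)/(2√(Dt)) = (192 − 236.4)/38.70 = -1.147; ½·erfc(-1.147) = 0.9476.
C = 94.2 × 0.9476 = 89.3 mg/L.

89.3 mg/L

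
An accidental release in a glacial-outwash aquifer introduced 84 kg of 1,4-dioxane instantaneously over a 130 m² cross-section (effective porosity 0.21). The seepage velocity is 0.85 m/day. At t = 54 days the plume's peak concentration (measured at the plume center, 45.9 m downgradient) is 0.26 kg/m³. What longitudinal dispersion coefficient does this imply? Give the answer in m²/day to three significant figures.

0.206 m²/day

At the plume center C_max = M/(n_e·A·√(4πDt)), so D = M²/(4πt·(n_e·A·C_max)²).
n_e·A·C_max = 0.21 × 130 × 0.26 = 7.098 kg/m.
D = 84²/(4π × 54 × 7.098²) = 0.206 m²/day.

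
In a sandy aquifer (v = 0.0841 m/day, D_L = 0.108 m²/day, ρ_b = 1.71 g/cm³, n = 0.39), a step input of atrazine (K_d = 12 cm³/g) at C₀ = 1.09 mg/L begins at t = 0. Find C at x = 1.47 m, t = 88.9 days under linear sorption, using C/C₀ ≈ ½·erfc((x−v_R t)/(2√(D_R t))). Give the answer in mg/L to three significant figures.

0.0143 mg/L

Retardation factor R = 1 + ρ_b·K_d/n = 1 + 1.71 × 12/0.39 = 53.62.
Sorption retards both mechanisms: v_R = v/R = 0.001568 m/day, D_R = D/R = 0.002014 m²/day.
v_R·t = 0.001568 × 88.9 = 0.1393952 m; 2√(D_R t) = 0.8463 m; argument = (1.47 − 0.1393952)/0.8463 = 1.572.
C = C₀ × ½·erfc(1.572) = 1.09 × 0.01310 = 0.0143 mg/L.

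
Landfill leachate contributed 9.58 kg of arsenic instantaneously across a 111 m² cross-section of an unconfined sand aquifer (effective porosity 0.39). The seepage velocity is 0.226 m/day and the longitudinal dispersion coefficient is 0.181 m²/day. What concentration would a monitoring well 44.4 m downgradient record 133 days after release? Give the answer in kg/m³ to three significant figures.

For an instantaneous plane source, C(x,t) = M/(n_e·A·√(4πDt)) · exp(−(x−vt)²/(4Dt)), with n_e·A the pore (flow) area.
Plume center vt = 0.226 × 133 = 30.058 m, so the well at 44.4 m is 14.342 m downgradient of the peak.
√(4πDt) = 17.39 m, giving peak height M/(n_e·A·√(4πDt)) = 9.58/(0.39 × 111 × 17.39) = 0.01273 kg/m³.
(x−vt)²/(4Dt) = (14.342)²/(4 × 0.181 × 133) = 2.136; exp(−2.136) = 0.1181.
C = 0.01273 × 0.1181 = 0.00150 kg/m³.

0.00150 kg/m³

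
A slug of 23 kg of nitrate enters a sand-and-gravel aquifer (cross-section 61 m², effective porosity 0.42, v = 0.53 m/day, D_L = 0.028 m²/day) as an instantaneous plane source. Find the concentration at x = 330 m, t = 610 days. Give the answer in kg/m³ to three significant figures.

0.0318 kg/m³

For an instantaneous plane source, C(x,t) = M/(n_e·A·√(4πDt)) · exp(−(x−vt)²/(4Dt)), with n_e·A the pore (flow) area.
Plume center vt = 0.53 × 610 = 323.3 m, so the well at 330 m is 6.7 m downgradient of the peak.
√(4πDt) = 14.65 m, giving peak height M/(n_e·A·√(4πDt)) = 23/(0.42 × 61 × 14.65) = 0.06128 kg/m³.
(x−vt)²/(4Dt) = (6.7)²/(4 × 0.028 × 610) = 0.6571; exp(−0.6571) = 0.5184.
C = 0.06128 × 0.5184 = 0.0318 kg/m³.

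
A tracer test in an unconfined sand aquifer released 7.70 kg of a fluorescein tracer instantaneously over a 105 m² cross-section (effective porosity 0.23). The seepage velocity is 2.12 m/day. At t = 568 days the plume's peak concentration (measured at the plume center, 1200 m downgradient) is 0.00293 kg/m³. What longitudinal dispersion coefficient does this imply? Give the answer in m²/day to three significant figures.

1.66 m²/day

At the plume center C_max = M/(n_e·A·√(4πDt)), so D = M²/(4πt·(n_e·A·C_max)²).
n_e·A·C_max = 0.23 × 105 × 0.00293 = 0.07076 kg/m.
D = 7.70²/(4π × 568 × 0.07076²) = 1.66 m²/day.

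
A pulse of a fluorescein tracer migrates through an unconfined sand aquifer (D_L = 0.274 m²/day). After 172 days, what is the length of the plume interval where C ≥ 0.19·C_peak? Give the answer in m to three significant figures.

The plume is Gaussian with σ = √(2Dt) = √(2 × 0.274 × 172) = 9.709 m.
C/C_peak = exp(−Δx²/(2σ²)) = 0.19 ⇒ Δx = σ·√(−2 ln 0.19) = 9.709 × 1.822 = 17.69 m.
Width = 2Δx = 35.4 m.

35.4 m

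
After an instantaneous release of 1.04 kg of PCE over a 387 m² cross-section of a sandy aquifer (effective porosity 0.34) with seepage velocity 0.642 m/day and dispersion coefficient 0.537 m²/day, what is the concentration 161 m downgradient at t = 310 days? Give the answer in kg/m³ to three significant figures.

1.97e-05 kg/m³

For an instantaneous plane source, C(x,t) = M/(n_e·A·√(4πDt)) · exp(−(x−vt)²/(4Dt)), with n_e·A the pore (flow) area.
Plume center vt = 0.642 × 310 = 199.02 m, so the well at 161 m is 38.02 m upgradient of the peak.
√(4πDt) = 45.74 m, giving peak height M/(n_e·A·√(4πDt)) = 1.04/(0.34 × 387 × 45.74) = 0.0001728 kg/m³.
(x−vt)²/(4Dt) = (-38.02)²/(4 × 0.537 × 310) = 2.171; exp(−2.171) = 0.1141.
C = 0.0001728 × 0.1141 = 1.97e-05 kg/m³.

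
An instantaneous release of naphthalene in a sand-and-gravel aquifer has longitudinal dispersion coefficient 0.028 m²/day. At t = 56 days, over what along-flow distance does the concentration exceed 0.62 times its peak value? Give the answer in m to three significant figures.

3.46 m

The plume is Gaussian with σ = √(2Dt) = √(2 × 0.028 × 56) = 1.771 m.
C/C_peak = exp(−Δx²/(2σ²)) = 0.62 ⇒ Δx = σ·√(−2 ln 0.62) = 1.771 × 0.9778 = 1.732 m.
Width = 2Δx = 3.46 m.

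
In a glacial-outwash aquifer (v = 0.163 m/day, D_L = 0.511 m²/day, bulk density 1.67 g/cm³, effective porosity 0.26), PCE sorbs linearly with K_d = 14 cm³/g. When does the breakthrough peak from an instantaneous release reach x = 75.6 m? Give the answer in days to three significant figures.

Retardation factor R = 1 + ρ_b·K_d/n = 1 + 1.67 × 14/0.26 = 90.92.
Sorption retards both mechanisms: v_R = v/R = 0.001793 m/day, D_R = D/R = 0.005620 m²/day.
Peak time from v_R²t² + 2D_R t − x² = 0: t = (√(D_R² + v_R²x²) − D_R)/v_R².
√(D_R² + v_R²x²) = √(0.005620² + 0.001793² × 75.6²) = 0.1357; v_R² = 3.215e-06.
t = (0.1357 − 0.005620)/3.215e-06 = 40500 days.

40500 days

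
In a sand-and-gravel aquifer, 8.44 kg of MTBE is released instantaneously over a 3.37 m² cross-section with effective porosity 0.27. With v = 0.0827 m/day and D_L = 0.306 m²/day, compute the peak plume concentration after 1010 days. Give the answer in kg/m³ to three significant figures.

0.149 kg/m³

The peak of an instantaneous 1D plume sits at x = vt; there the Gaussian factor is 1 and C_max = M/(n_e·A·√(4πDt)), where n_e·A is the pore area the mass is dissolved in.
√(4πDt) = √(4π × 0.306 × 1010) = 62.32 m, so C_max = 8.44/(0.27 × 3.37 × 62.32) = 0.149 kg/m³.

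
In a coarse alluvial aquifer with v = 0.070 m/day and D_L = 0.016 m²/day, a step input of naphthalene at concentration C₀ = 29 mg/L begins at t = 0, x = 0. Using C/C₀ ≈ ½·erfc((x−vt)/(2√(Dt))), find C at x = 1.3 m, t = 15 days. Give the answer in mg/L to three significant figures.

For a continuous step input, C/C₀ ≈ ½·erfc((x−vt)/(2√(Dt))).
vt = 0.070 × 15 = 1.05 m and 2√(Dt) = 2√(0.016 × 15) = 0.9798 m.
Argument (x−vt)/(2√(Dt)) = (1.3 − 1.05)/0.9798 = 0.2552; ½·erfc(0.2552) = 0.3591.
C = 29 × 0.3591 = 10.4 mg/L.

10.4 mg/L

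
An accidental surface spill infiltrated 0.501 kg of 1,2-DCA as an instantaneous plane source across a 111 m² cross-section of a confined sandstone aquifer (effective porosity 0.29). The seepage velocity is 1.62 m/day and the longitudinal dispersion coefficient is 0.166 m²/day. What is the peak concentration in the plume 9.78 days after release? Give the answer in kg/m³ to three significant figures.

0.00345 kg/m³

The peak of an instantaneous 1D plume sits at x = vt; there the Gaussian factor is 1 and C_max = M/(n_e·A·√(4πDt)), where n_e·A is the pore area the mass is dissolved in.
√(4πDt) = √(4π × 0.166 × 9.78) = 4.517 m, so C_max = 0.501/(0.29 × 111 × 4.517) = 0.00345 kg/m³.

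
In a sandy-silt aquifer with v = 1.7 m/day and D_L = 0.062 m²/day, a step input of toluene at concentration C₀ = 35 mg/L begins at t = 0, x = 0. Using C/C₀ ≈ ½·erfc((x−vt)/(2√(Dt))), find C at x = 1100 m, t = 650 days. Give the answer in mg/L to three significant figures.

For a continuous step input, C/C₀ ≈ ½·erfc((x−vt)/(2√(Dt))).
vt = 1.7 × 650 = 1105 m and 2√(Dt) = 2√(0.062 × 650) = 12.70 m.
Argument (x−vt)/(2√(Dt)) = (1100 − 1105)/12.70 = -0.3937; ½·erfc(-0.3937) = 0.7112.
C = 35 × 0.7112 = 24.9 mg/L.

24.9 mg/L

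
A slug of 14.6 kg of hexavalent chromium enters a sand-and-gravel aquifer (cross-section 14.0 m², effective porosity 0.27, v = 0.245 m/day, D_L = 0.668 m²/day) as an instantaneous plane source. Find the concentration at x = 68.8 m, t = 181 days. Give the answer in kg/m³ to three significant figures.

0.0288 kg/m³

For an instantaneous plane source, C(x,t) = M/(n_e·A·√(4πDt)) · exp(−(x−vt)²/(4Dt)), with n_e·A the pore (flow) area.
Plume center vt = 0.245 × 181 = 44.345 m, so the well at 68.8 m is 24.455 m downgradient of the peak.
√(4πDt) = 38.98 m, giving peak height M/(n_e·A·√(4πDt)) = 14.6/(0.27 × 14.0 × 38.98) = 0.09909 kg/m³.
(x−vt)²/(4Dt) = (24.455)²/(4 × 0.668 × 181) = 1.237; exp(−1.237) = 0.2903.
C = 0.09909 × 0.2903 = 0.0288 kg/m³.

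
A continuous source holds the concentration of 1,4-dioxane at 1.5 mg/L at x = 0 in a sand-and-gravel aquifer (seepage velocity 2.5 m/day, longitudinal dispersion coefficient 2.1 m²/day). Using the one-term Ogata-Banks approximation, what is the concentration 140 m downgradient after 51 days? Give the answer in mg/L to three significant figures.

For a continuous step input, C/C₀ ≈ ½·erfc((x−vt)/(2√(Dt))).
vt = 2.5 × 51 = 127.5 m and 2√(Dt) = 2√(2.1 × 51) = 20.70 m.
Argument (x−vt)/(2√(Dt)) = (140 − 127.5)/20.70 = 0.6039; ½·erfc(0.6039) = 0.1965.
C = 1.5 × 0.1965 = 0.295 mg/L.

0.295 mg/L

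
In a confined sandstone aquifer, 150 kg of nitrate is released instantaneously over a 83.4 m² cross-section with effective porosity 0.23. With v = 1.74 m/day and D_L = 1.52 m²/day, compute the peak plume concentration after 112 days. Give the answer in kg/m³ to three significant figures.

The peak of an instantaneous 1D plume sits at x = vt; there the Gaussian factor is 1 and C_max = M/(n_e·A·√(4πDt)), where n_e·A is the pore area the mass is dissolved in.
√(4πDt) = √(4π × 1.52 × 112) = 46.25 m, so C_max = 150/(0.23 × 83.4 × 46.25) = 0.169 kg/m³.

0.169 kg/m³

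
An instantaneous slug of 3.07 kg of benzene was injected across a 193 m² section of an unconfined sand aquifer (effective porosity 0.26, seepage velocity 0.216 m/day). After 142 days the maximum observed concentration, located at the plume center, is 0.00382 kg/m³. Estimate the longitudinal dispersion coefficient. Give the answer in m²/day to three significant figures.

At the plume center C_max = M/(n_e·A·√(4πDt)), so D = M²/(4πt·(n_e·A·C_max)²).
n_e·A·C_max = 0.26 × 193 × 0.00382 = 0.1917 kg/m.
D = 3.07²/(4π × 142 × 0.1917²) = 0.144 m²/day.

0.144 m²/day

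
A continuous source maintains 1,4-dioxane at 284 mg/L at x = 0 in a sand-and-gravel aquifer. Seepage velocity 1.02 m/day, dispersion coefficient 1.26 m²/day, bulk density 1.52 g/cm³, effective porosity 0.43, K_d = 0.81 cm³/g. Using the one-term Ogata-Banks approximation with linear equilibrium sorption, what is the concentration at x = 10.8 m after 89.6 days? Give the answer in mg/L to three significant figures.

271 mg/L

Retardation factor R = 1 + ρ_b·K_d/n = 1 + 1.52 × 0.81/0.43 = 3.863.
Sorption retards both mechanisms: v_R = v/R = 0.2640 m/day, D_R = D/R = 0.3262 m²/day.
v_R·t = 0.2640 × 89.6 = 23.6544 m; 2√(D_R t) = 10.81 m; argument = (10.8 − 23.6544)/10.81 = -1.189.
C = C₀ × ½·erfc(-1.189) = 284 × 0.9537 = 271 mg/L.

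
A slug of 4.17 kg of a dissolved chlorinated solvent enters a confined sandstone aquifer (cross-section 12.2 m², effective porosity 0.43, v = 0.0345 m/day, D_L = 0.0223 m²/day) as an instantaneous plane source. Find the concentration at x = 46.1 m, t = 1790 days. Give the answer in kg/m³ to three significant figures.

For an instantaneous plane source, C(x,t) = M/(n_e·A·√(4πDt)) · exp(−(x−vt)²/(4Dt)), with n_e·A the pore (flow) area.
Plume center vt = 0.0345 × 1790 = 61.755 m, so the well at 46.1 m is 15.655 m upgradient of the peak.
√(4πDt) = 22.40 m, giving peak height M/(n_e·A·√(4πDt)) = 4.17/(0.43 × 12.2 × 22.40) = 0.03549 kg/m³.
(x−vt)²/(4Dt) = (-15.655)²/(4 × 0.0223 × 1790) = 1.535; exp(−1.535) = 0.2155.
C = 0.03549 × 0.2155 = 0.00765 kg/m³.

0.00765 kg/m³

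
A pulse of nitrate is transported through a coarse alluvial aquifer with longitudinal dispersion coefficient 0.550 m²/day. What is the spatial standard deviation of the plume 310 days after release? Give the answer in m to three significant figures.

18.5 m

Dispersive spreading gives a Gaussian with σ² = 2Dt; advection only shifts the center.
σ = √(2 × 0.550 × 310) = 18.5 m.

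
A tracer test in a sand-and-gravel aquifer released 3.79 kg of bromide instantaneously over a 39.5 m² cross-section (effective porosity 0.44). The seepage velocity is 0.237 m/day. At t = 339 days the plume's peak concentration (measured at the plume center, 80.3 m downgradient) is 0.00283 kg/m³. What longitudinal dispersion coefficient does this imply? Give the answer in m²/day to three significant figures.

At the plume center C_max = M/(n_e·A·√(4πDt)), so D = M²/(4πt·(n_e·A·C_max)²).
n_e·A·C_max = 0.44 × 39.5 × 0.00283 = 0.04919 kg/m.
D = 3.79²/(4π × 339 × 0.04919²) = 1.39 m²/day.

1.39 m²/day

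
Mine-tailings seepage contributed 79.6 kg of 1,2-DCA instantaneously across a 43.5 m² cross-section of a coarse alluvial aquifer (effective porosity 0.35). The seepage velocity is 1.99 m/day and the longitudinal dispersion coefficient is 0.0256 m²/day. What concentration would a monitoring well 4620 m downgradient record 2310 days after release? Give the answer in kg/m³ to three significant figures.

0.0201 kg/m³

For an instantaneous plane source, C(x,t) = M/(n_e·A·√(4πDt)) · exp(−(x−vt)²/(4Dt)), with n_e·A the pore (flow) area.
Plume center vt = 1.99 × 2310 = 4596.9 m, so the well at 4620 m is 23.1 m downgradient of the peak.
√(4πDt) = 27.26 m, giving peak height M/(n_e·A·√(4πDt)) = 79.6/(0.35 × 43.5 × 27.26) = 0.1918 kg/m³.
(x−vt)²/(4Dt) = (23.1)²/(4 × 0.0256 × 2310) = 2.256; exp(−2.256) = 0.1048.
C = 0.1918 × 0.1048 = 0.0201 kg/m³.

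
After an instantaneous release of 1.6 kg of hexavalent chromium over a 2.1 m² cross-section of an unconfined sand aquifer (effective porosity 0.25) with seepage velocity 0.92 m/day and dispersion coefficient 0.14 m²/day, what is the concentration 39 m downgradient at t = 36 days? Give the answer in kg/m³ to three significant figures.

0.0689 kg/m³

For an instantaneous plane source, C(x,t) = M/(n_e·A·√(4πDt)) · exp(−(x−vt)²/(4Dt)), with n_e·A the pore (flow) area.
Plume center vt = 0.92 × 36 = 33.12 m, so the well at 39 m is 5.88 m downgradient of the peak.
√(4πDt) = 7.958 m, giving peak height M/(n_e·A·√(4πDt)) = 1.6/(0.25 × 2.1 × 7.958) = 0.3830 kg/m³.
(x−vt)²/(4Dt) = (5.88)²/(4 × 0.14 × 36) = 1.715; exp(−1.715) = 0.1800.
C = 0.3830 × 0.1800 = 0.0689 kg/m³.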